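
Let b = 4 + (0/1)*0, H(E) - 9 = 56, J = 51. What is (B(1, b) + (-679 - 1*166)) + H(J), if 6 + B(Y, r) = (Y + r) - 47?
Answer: -828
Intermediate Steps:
H(E) = 65 (H(E) = 9 + 56 = 65)
b = 4 (b = 4 + (0*1)*0 = 4 + 0*0 = 4 + 0 = 4)
B(Y, r) = -53 + Y + r (B(Y, r) = -6 + ((Y + r) - 47) = -6 + (-47 + Y + r) = -53 + Y + r)
(B(1, b) + (-679 - 1*166)) + H(J) = ((-53 + 1 + 4) + (-679 - 1*166)) + 65 = (-48 + (-679 - 166)) + 65 = (-48 - 845) + 65 = -893 + 65 = -828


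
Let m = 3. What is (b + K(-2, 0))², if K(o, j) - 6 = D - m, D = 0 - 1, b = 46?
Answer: 2304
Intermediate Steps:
D = -1
K(o, j) = 2 (K(o, j) = 6 + (-1 - 1*3) = 6 + (-1 - 3) = 6 - 4 = 2)
(b + K(-2, 0))² = (46 + 2)² = 48² = 2304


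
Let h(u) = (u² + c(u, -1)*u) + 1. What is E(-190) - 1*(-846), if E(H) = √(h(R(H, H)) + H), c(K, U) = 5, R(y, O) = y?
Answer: 846 + √34961 ≈ 1033.0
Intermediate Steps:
h(u) = 1 + u² + 5*u (h(u) = (u² + 5*u) + 1 = 1 + u² + 5*u)
E(H) = √(1 + H² + 6*H) (E(H) = √((1 + H² + 5*H) + H) = √(1 + H² + 6*H))
E(-190) - 1*(-846) = √(1 + (-190)² + 6*(-190)) - 1*(-846) = √(1 + 36100 - 1140) + 846 = √34961 + 846 = 846 + √34961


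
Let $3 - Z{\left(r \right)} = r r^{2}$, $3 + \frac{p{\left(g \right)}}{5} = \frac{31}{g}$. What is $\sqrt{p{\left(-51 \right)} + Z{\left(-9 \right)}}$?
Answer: $\frac{2 \sqrt{464253}}{51} \approx 26.72$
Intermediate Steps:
$p{\left(g \right)} = -15 + \frac{155}{g}$ ($p{\left(g \right)} = -15 + 5 \frac{31}{g} = -15 + \frac{155}{g}$)
$Z{\left(r \right)} = 3 - r^{3}$ ($Z{\left(r \right)} = 3 - r r^{2} = 3 - r^{3}$)
$\sqrt{p{\left(-51 \right)} + Z{\left(-9 \right)}} = \sqrt{\left(-15 + \frac{155}{-51}\right) + \left(3 - \left(-9\right)^{3}\right)} = \sqrt{\left(-15 + 155 \left(- \frac{1}{51}\right)\right) + \left(3 - -729\right)} = \sqrt{\left(-15 - \frac{155}{51}\right) + \left(3 + 729\right)} = \sqrt{- \frac{920}{51} + 732} = \sqrt{\frac{36412}{51}} = \frac{2 \sqrt{464253}}{51}$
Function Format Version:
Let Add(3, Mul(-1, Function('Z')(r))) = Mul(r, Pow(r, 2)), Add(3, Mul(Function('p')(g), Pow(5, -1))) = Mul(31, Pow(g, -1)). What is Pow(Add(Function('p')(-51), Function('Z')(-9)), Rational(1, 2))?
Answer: Mul(Rational(2, 51), Pow(464253, Rational(1, 2))) ≈ 26.720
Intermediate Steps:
Function('p')(g) = Add(-15, Mul(155, Pow(g, -1))) (Function('p')(g) = Add(-15, Mul(5, Mul(31, Pow(g, -1)))) = Add(-15, Mul(155, Pow(g, -1))))
Function('Z')(r) = Add(3, Mul(-1, Pow(r, 3))) (Function('Z')(r) = Add(3, Mul(-1, Mul(r, Pow(r, 2)))) = Add(3, Mul(-1, Pow(r, 3))))
Pow(Add(Function('p')(-51), Function('Z')(-9)), Rational(1, 2)) = Pow(Add(Add(-15, Mul(155, Pow(-51, -1))), Add(3, Mul(-1, Pow(-9, 3)))), Rational(1, 2)) = Pow(Add(Add(-15, Mul(155, Rational(-1, 51))), Add(3, Mul(-1, -729))), Rational(1, 2)) = Pow(Add(Add(-15, Rational(-155, 51)), Add(3, 729)), Rational(1, 2)) = Pow(Add(Rational(-920, 51), 732), Rational(1, 2)) = Pow(Rational(36412, 51), Rational(1, 2)) = Mul(Rational(2, 51), Pow(464253, Rational(1, 2)))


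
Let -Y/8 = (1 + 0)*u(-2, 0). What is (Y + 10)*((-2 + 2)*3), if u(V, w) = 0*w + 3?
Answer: 0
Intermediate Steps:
u(V, w) = 3 (u(V, w) = 0 + 3 = 3)
Y = -24 (Y = -8*(1 + 0)*3 = -8*3 = -24)
(Y + 10)*((-2 + 2)*3) = (-24 + 10)*((-2 + 2)*3) = -0*3 = -14*0 = 0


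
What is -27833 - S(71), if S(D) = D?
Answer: -27904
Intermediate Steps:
-27833 - S(71) = -27833 - 1*71 = -27833 - 71 = -27904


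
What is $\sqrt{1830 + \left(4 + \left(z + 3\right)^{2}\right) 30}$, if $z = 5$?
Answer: $3 \sqrt{430} \approx 62.209$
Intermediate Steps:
$\sqrt{1830 + \left(4 + \left(z + 3\right)^{2}\right) 30} = \sqrt{1830 + \left(4 + \left(5 + 3\right)^{2}\right) 30} = \sqrt{1830 + \left(4 + 8^{2}\right) 30} = \sqrt{1830 + \left(4 + 64\right) 30} = \sqrt{1830 + 68 \cdot 30} = \sqrt{1830 + 2040} = \sqrt{3870} = 3 \sqrt{430}$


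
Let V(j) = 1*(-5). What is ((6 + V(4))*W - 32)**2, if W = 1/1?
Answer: 961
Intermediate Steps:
V(j) = -5
W = 1
((6 + V(4))*W - 32)**2 = ((6 - 5)*1 - 32)**2 = (1*1 - 32)**2 = (1 - 32)**2 = (-31)**2 = 961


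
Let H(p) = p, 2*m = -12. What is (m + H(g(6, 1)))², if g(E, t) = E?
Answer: 0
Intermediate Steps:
m = -6 (m = (½)*(-12) = -6)
(m + H(g(6, 1)))² = (-6 + 6)² = 0² = 0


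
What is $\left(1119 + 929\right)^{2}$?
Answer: $4194304$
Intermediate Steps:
$\left(1119 + 929\right)^{2} = 2048^{2} = 4194304$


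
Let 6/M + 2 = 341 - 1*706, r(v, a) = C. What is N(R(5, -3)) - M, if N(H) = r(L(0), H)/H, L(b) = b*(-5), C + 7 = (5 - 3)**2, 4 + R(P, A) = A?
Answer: 1143/2569 ≈ 0.44492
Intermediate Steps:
R(P, A) = -4 + A
C = -3 (C = -7 + (5 - 3)**2 = -7 + 2**2 = -7 + 4 = -3)
L(b) = -5*b
r(v, a) = -3
N(H) = -3/H
M = -6/367 (M = 6/(-2 + (341 - 1*706)) = 6/(-2 + (341 - 706)) = 6/(-2 - 365) = 6/(-367) = 6*(-1/367) = -6/367 ≈ -0.016349)
N(R(5, -3)) - M = -3/(-4 - 3) - 1*(-6/367) = -3/(-7) + 6/367 = -3*(-1/7) + 6/367 = 3/7 + 6/367 = 1143/2569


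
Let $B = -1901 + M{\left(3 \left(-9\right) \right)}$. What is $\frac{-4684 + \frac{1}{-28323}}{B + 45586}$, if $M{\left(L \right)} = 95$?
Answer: $- \frac{132664933}{1239980940} \approx -0.10699$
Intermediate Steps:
$B = -1806$ ($B = -1901 + 95 = -1806$)
$\frac{-4684 + \frac{1}{-28323}}{B + 45586} = \frac{-4684 + \frac{1}{-28323}}{-1806 + 45586} = \frac{-4684 - \frac{1}{28323}}{43780} = \left(- \frac{132664933}{28323}\right) \frac{1}{43780} = - \frac{132664933}{1239980940}$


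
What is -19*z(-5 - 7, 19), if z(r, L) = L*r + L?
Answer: 3971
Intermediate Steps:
z(r, L) = L + L*r
-19*z(-5 - 7, 19) = -361*(1 + (-5 - 7)) = -361*(1 - 12) = -361*(-11) = -19*(-209) = 3971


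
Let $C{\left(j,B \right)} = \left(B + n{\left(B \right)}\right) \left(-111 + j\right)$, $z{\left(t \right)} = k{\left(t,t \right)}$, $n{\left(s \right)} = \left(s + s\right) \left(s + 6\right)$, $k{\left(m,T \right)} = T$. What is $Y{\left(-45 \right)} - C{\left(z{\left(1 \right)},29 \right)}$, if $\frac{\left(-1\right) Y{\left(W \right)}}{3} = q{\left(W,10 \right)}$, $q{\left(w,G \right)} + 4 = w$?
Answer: $226637$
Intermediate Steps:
$q{\left(w,G \right)} = -4 + w$
$Y{\left(W \right)} = 12 - 3 W$ ($Y{\left(W \right)} = - 3 \left(-4 + W\right) = 12 - 3 W$)
$n{\left(s \right)} = 2 s \left(6 + s\right)$
$z{\left(t \right)} = t$
$C{\left(j,B \right)} = \left(-111 + j\right) \left(B + 2 B \left(6 + B\right)\right)$ ($C{\left(j,B \right)} = \left(B + 2 B \left(6 + B\right)\right) \left(-111 + j\right) = \left(-111 + j\right) \left(B + 2 B \left(6 + B\right)\right)$)
$Y{\left(-45 \right)} - C{\left(z{\left(1 \right)},29 \right)} = \left(12 - -135\right) - 29 \left(-1443 + 1 - 6438 + 2 \cdot 1 \left(6 + 29\right)\right) = \left(12 + 135\right) - 29 \left(-1443 + 1 - 6438 + 2 \cdot 1 \cdot 35\right) = 147 - 29 \left(-1443 + 1 - 6438 + 70\right) = 147 - 29 \left(-7810\right) = 147 - -226490 = 147 + 226490 = 226637$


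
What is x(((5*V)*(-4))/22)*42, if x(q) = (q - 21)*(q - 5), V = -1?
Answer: 417690/121 ≈ 3452.0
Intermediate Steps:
x(q) = (-21 + q)*(-5 + q)
x(((5*V)*(-4))/22)*42 = (105 + (((5*(-1))*(-4))/22)² - 26*(5*(-1))*(-4)/22)*42 = (105 + (-5*(-4)*(1/22))² - 26*(-5*(-4))/22)*42 = (105 + (20*(1/22))² - 520/22)*42 = (105 + (10/11)² - 26*10/11)*42 = (105 + 100/121 - 260/11)*42 = (9945/121)*42 = 417690/121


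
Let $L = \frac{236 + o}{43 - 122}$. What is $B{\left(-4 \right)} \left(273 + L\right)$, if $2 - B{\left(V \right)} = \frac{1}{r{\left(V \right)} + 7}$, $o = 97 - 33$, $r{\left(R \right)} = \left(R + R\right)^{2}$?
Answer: $\frac{2998647}{5609} \approx 534.61$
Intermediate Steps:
$r{\left(R \right)} = 4 R^{2}$ ($r{\left(R \right)} = \left(2 R\right)^{2} = 4 R^{2}$)
$o = 64$ ($o = 97 - 33 = 64$)
$B{\left(V \right)} = 2 - \frac{1}{7 + 4 V^{2}}$ ($B{\left(V \right)} = 2 - \frac{1}{4 V^{2} + 7} = 2 - \frac{1}{7 + 4 V^{2}}$)
$L = - \frac{300}{79}$ ($L = \frac{236 + 64}{43 - 122} = \frac{300}{-79} = 300 \left(- \frac{1}{79}\right) = - \frac{300}{79} \approx -3.7975$)
$B{\left(-4 \right)} \left(273 + L\right) = \frac{13 + 8 \left(-4\right)^{2}}{7 + 4 \left(-4\right)^{2}} \left(273 - \frac{300}{79}\right) = \frac{13 + 8 \cdot 16}{7 + 4 \cdot 16} \cdot \frac{21267}{79} = \frac{13 + 128}{7 + 64} \cdot \frac{21267}{79} = \frac{1}{71} \cdot 141 \cdot \frac{21267}{79} = \frac{141}{71} \cdot \frac{21267}{79} = \frac{2998647}{5609}$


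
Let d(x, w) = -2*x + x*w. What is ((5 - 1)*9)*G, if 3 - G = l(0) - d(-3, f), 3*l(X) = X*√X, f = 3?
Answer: 0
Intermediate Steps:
l(X) = X^(3/2)/3 (l(X) = (X*√X)/3 = X^(3/2)/3)
d(x, w) = -2*x + w*x
G = 0 (G = 3 - (0^(3/2)/3 - (-3)*(-2 + 3)) = 3 - ((⅓)*0 - (-3)) = 3 - (0 - 1*(-3)) = 3 - (0 + 3) = 3 - 1*3 = 3 - 3 = 0)
((5 - 1)*9)*G = ((5 - 1)*9)*0 = (4*9)*0 = 36*0 = 0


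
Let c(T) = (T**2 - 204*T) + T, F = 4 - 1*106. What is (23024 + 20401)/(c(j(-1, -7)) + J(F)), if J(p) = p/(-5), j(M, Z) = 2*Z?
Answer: 217125/15292 ≈ 14.199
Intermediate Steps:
F = -102 (F = 4 - 106 = -102)
J(p) = -p/5 (J(p) = p*(-1/5) = -p/5)
c(T) = T**2 - 203*T
(23024 + 20401)/(c(j(-1, -7)) + J(F)) = (23024 + 20401)/((2*(-7))*(-203 + 2*(-7)) - 1/5*(-102)) = 43425/(-14*(-203 - 14) + 102/5) = 43425/(-14*(-217) + 102/5) = 43425/(3038 + 102/5) = 43425/(15292/5) = 43425*(5/15292) = 217125/15292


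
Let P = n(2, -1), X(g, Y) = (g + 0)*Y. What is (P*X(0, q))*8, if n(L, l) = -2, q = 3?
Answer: 0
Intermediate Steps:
X(g, Y) = Y*g (X(g, Y) = g*Y = Y*g)
P = -2
(P*X(0, q))*8 = -6*0*8 = -2*0*8 = 0*8 = 0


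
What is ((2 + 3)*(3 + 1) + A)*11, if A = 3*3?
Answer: 319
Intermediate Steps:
A = 9
((2 + 3)*(3 + 1) + A)*11 = ((2 + 3)*(3 + 1) + 9)*11 = (5*4 + 9)*11 = (20 + 9)*11 = 29*11 = 319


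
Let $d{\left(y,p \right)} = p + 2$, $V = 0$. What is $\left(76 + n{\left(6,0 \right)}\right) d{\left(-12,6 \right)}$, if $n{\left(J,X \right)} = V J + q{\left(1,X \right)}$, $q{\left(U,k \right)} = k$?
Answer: $608$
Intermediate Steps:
$d{\left(y,p \right)} = 2 + p$
$n{\left(J,X \right)} = X$ ($n{\left(J,X \right)} = 0 J + X = 0 + X = X$)
$\left(76 + n{\left(6,0 \right)}\right) d{\left(-12,6 \right)} = \left(76 + 0\right) \left(2 + 6\right) = 76 \cdot 8 = 608$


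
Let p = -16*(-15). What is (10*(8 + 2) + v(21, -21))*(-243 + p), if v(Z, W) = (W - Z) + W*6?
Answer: 204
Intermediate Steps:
p = 240
v(Z, W) = -Z + 7*W (v(Z, W) = (W - Z) + 6*W = -Z + 7*W)
(10*(8 + 2) + v(21, -21))*(-243 + p) = (10*(8 + 2) + (-1*21 + 7*(-21)))*(-243 + 240) = (10*10 + (-21 - 147))*(-3) = (100 - 168)*(-3) = -68*(-3) = 204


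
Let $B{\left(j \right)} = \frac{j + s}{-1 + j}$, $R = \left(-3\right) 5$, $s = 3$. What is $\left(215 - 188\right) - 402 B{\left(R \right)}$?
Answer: $- \frac{549}{2} \approx -274.5$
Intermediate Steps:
$R = -15$
$B{\left(j \right)} = \frac{3 + j}{-1 + j}$ ($B{\left(j \right)} = \frac{j + 3}{-1 + j} = \frac{3 + j}{-1 + j}$)
$\left(215 - 188\right) - 402 B{\left(R \right)} = \left(215 - 188\right) - 402 \frac{3 - 15}{-1 - 15} = 27 - 402 \frac{1}{-16} \left(-12\right) = 27 - 402 \left(\left(- \frac{1}{16}\right) \left(-12\right)\right) = 27 - \frac{603}{2} = - \frac{549}{2}$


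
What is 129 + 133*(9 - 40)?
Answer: -3994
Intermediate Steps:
129 + 133*(9 - 40) = 129 + 133*(-31) = 129 - 4123 = -3994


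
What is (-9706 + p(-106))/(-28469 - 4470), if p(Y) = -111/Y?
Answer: 1028725/3491534 ≈ 0.29463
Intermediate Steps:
(-9706 + p(-106))/(-28469 - 4470) = (-9706 - 111/(-106))/(-28469 - 4470) = (-9706 - 111*(-1/106))/(-32939) = (-9706 + 111/106)*(-1/32939) = -1028725/106*(-1/32939) = 1028725/3491534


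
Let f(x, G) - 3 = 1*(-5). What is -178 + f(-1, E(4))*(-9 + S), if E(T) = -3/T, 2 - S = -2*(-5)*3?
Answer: -104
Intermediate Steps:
S = -28 (S = 2 - (-2*(-5))*3 = 2 - 10*3 = 2 - 1*30 = 2 - 30 = -28)
f(x, G) = -2 (f(x, G) = 3 + 1*(-5) = 3 - 5 = -2)
-178 + f(-1, E(4))*(-9 + S) = -178 - 2*(-9 - 28) = -178 - 2*(-37) = -178 + 74 = -104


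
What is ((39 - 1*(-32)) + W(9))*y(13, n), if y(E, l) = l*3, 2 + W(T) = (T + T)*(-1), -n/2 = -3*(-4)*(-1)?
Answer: 3672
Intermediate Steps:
n = 24 (n = -2*(-3*(-4))*(-1) = -24*(-1) = -2*(-12) = 24)
W(T) = -2 - 2*T (W(T) = -2 + (T + T)*(-1) = -2 + (2*T)*(-1) = -2 - 2*T)
y(E, l) = 3*l
((39 - 1*(-32)) + W(9))*y(13, n) = ((39 - 1*(-32)) + (-2 - 2*9))*(3*24) = ((39 + 32) + (-2 - 18))*72 = (71 - 20)*72 = 51*72 = 3672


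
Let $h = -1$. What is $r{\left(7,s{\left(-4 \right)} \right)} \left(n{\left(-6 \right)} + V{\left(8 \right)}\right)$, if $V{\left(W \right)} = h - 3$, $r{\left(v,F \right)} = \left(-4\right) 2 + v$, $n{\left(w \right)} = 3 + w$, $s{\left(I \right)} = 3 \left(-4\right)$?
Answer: $7$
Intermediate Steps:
$s{\left(I \right)} = -12$
$r{\left(v,F \right)} = -8 + v$
$V{\left(W \right)} = -4$ ($V{\left(W \right)} = -1 - 3 = -4$)
$r{\left(7,s{\left(-4 \right)} \right)} \left(n{\left(-6 \right)} + V{\left(8 \right)}\right) = \left(-8 + 7\right) \left(\left(3 - 6\right) - 4\right) = - (-3 - 4) = \left(-1\right) \left(-7\right) = 7$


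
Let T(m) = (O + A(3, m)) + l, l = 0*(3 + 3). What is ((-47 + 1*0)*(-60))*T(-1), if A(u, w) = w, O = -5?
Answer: -16920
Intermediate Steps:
l = 0 (l = 0*6 = 0)
T(m) = -5 + m (T(m) = (-5 + m) + 0 = -5 + m)
((-47 + 1*0)*(-60))*T(-1) = ((-47 + 1*0)*(-60))*(-5 - 1) = ((-47 + 0)*(-60))*(-6) = -47*(-60)*(-6) = 2820*(-6) = -16920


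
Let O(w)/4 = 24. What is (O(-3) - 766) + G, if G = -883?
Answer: -1553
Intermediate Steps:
O(w) = 96 (O(w) = 4*24 = 96)
(O(-3) - 766) + G = (96 - 766) - 883 = -670 - 883 = -1553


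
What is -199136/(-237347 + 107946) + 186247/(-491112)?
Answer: 73697531185/63550383912 ≈ 1.1597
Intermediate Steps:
-199136/(-237347 + 107946) + 186247/(-491112) = -199136/(-129401) + 186247*(-1/491112) = -199136*(-1/129401) - 186247/491112 = 199136/129401 - 186247/491112 = 73697531185/63550383912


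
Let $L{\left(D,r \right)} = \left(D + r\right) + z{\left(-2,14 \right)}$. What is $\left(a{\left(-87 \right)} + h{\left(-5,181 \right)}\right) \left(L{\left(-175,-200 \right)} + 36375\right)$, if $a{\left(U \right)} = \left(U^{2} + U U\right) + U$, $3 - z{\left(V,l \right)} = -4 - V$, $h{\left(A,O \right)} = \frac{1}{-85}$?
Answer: $\frac{9212484134}{17} \approx 5.4191 \cdot 10^{8}$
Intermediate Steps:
$h{\left(A,O \right)} = - \frac{1}{85}$
$z{\left(V,l \right)} = 7 + V$ ($z{\left(V,l \right)} = 3 - \left(-4 - V\right) = 3 + \left(4 + V\right) = 7 + V$)
$L{\left(D,r \right)} = 5 + D + r$ ($L{\left(D,r \right)} = \left(D + r\right) + \left(7 - 2\right) = \left(D + r\right) + 5 = 5 + D + r$)
$a{\left(U \right)} = U + 2 U^{2}$ ($a{\left(U \right)} = \left(U^{2} + U^{2}\right) + U = 2 U^{2} + U = U + 2 U^{2}$)
$\left(a{\left(-87 \right)} + h{\left(-5,181 \right)}\right) \left(L{\left(-175,-200 \right)} + 36375\right) = \left(- 87 \left(1 + 2 \left(-87\right)\right) - \frac{1}{85}\right) \left(\left(5 - 175 - 200\right) + 36375\right) = \left(- 87 \left(1 - 174\right) - \frac{1}{85}\right) \left(-370 + 36375\right) = \left(\left(-87\right) \left(-173\right) - \frac{1}{85}\right) 36005 = \left(15051 - \frac{1}{85}\right) 36005 = \frac{1279334}{85} \cdot 36005 = \frac{9212484134}{17}$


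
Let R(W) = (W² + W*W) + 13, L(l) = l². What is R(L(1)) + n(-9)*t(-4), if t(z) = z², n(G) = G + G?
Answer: -273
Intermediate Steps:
n(G) = 2*G
R(W) = 13 + 2*W² (R(W) = (W² + W²) + 13 = 2*W² + 13 = 13 + 2*W²)
R(L(1)) + n(-9)*t(-4) = (13 + 2*(1²)²) + (2*(-9))*(-4)² = (13 + 2*1²) - 18*16 = (13 + 2*1) - 288 = (13 + 2) - 288 = 15 - 288 = -273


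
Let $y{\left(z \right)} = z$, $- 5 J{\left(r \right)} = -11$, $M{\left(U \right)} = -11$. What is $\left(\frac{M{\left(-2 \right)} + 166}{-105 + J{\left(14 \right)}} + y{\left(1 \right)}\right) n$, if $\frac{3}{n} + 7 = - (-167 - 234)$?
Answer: $- \frac{783}{202516} \approx -0.0038664$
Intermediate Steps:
$J{\left(r \right)} = \frac{11}{5}$ ($J{\left(r \right)} = \left(- \frac{1}{5}\right) \left(-11\right) = \frac{11}{5}$)
$n = \frac{3}{394}$ ($n = \frac{3}{-7 - \left(-167 - 234\right)} = \frac{3}{-7 - -401} = \frac{3}{-7 + 401} = \frac{3}{394} \approx 0.0076142$)
$\left(\frac{M{\left(-2 \right)} + 166}{-105 + J{\left(14 \right)}} + y{\left(1 \right)}\right) n = \left(\frac{-11 + 166}{-105 + \frac{11}{5}} + 1\right) \frac{3}{394} = \left(\frac{155}{- \frac{514}{5}} + 1\right) \frac{3}{394} = \left(155 \left(- \frac{5}{514}\right) + 1\right) \frac{3}{394} = \left(- \frac{775}{514} + 1\right) \frac{3}{394} = \left(- \frac{261}{514}\right) \frac{3}{394} = - \frac{783}{202516}$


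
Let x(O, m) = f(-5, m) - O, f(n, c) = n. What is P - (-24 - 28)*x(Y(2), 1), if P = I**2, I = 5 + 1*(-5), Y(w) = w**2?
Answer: -468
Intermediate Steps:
x(O, m) = -5 - O
I = 0 (I = 5 - 5 = 0)
P = 0 (P = 0**2 = 0)
P - (-24 - 28)*x(Y(2), 1) = 0 - (-24 - 28)*(-5 - 1*2**2) = 0 - (-52)*(-5 - 1*4) = 0 - (-52)*(-5 - 4) = 0 - (-52)*(-9) = 0 - 1*468 = 0 - 468 = -468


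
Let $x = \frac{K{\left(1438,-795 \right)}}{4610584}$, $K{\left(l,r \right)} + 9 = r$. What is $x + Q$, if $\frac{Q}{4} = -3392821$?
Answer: $- \frac{15642886217665}{1152646} \approx -1.3571 \cdot 10^{7}$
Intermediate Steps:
$Q = -13571284$ ($Q = 4 \left(-3392821\right) = -13571284$)
$K{\left(l,r \right)} = -9 + r$
$x = - \frac{201}{1152646}$ ($x = \frac{-9 - 795}{4610584} = \left(-804\right) \frac{1}{4610584} = - \frac{201}{1152646} \approx -0.00017438$)
$x + Q = - \frac{201}{1152646} - 13571284 = - \frac{15642886217665}{1152646}$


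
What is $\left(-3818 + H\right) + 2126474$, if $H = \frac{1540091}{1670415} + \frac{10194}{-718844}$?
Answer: $\frac{1274409032942827427}{600383900130} \approx 2.1227 \cdot 10^{6}$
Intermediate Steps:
$H = \frac{545028482147}{600383900130}$ ($H = 1540091 \cdot \frac{1}{1670415} + 10194 \left(- \frac{1}{718844}\right) = \frac{1540091}{1670415} - \frac{5097}{359422} = \frac{545028482147}{600383900130} \approx 0.9078$)
$\left(-3818 + H\right) + 2126474 = \left(-3818 + \frac{545028482147}{600383900130}\right) + 2126474 = - \frac{2291720702214193}{600383900130} + 2126474 = \frac{1274409032942827427}{600383900130}$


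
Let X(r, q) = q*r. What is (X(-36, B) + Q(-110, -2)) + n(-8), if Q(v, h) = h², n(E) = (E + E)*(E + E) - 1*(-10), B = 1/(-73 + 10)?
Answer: 1894/7 ≈ 270.57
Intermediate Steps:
B = -1/63 (B = 1/(-63) = -1/63 ≈ -0.015873)
n(E) = 10 + 4*E² (n(E) = (2*E)*(2*E) + 10 = 4*E² + 10 = 10 + 4*E²)
(X(-36, B) + Q(-110, -2)) + n(-8) = (-1/63*(-36) + (-2)²) + (10 + 4*(-8)²) = (4/7 + 4) + (10 + 4*64) = 32/7 + (10 + 256) = 32/7 + 266 = 1894/7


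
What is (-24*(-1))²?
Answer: 576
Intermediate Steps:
(-24*(-1))² = 24² = 576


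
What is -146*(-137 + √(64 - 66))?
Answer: 20002 - 146*I*√2 ≈ 20002.0 - 206.48*I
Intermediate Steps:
-146*(-137 + √(64 - 66)) = -146*(-137 + √(-2)) = -146*(-137 + I*√2) = 20002 - 146*I*√2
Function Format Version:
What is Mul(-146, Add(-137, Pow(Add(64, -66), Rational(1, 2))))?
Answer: Add(20002, Mul(-146, I, Pow(2, Rational(1, 2)))) ≈ Add(20002., Mul(-206.48, I))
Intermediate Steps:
Mul(-146, Add(-137, Pow(Add(64, -66), Rational(1, 2)))) = Mul(-146, Add(-137, Pow(-2, Rational(1, 2)))) = Mul(-146, Add(-137, Mul(I, Pow(2, Rational(1, 2))))) = Add(20002, Mul(-146, I, Pow(2, Rational(1, 2))))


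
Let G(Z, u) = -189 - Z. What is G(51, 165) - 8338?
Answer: -8578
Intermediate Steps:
G(51, 165) - 8338 = (-189 - 1*51) - 8338 = (-189 - 51) - 8338 = -240 - 8338 = -8578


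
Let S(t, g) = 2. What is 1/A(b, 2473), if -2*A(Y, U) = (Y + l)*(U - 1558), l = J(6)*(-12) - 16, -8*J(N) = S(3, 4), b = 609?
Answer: -1/272670 ≈ -3.6674e-6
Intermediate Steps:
J(N) = -¼ (J(N) = -⅛*2 = -¼)
l = -13 (l = -¼*(-12) - 16 = 3 - 16 = -13)
A(Y, U) = -(-1558 + U)*(-13 + Y)/2 (A(Y, U) = -(Y - 13)*(U - 1558)/2 = -(-13 + Y)*(-1558 + U)/2 = -(-1558 + U)*(-13 + Y)/2)
1/A(b, 2473) = 1/(-10127 + 779*609 + (13/2)*2473 - ½*2473*609) = 1/(-10127 + 474411 + 32149/2 - 1506057/2) = 1/(-272670) = -1/272670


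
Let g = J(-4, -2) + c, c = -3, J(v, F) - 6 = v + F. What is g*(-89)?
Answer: 267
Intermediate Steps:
J(v, F) = 6 + F + v (J(v, F) = 6 + (v + F) = 6 + (F + v) = 6 + F + v)
g = -3 (g = (6 - 2 - 4) - 3 = 0 - 3 = -3)
g*(-89) = -3*(-89) = 267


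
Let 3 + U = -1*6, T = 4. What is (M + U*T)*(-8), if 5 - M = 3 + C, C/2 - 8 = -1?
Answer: 384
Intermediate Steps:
C = 14 (C = 16 + 2*(-1) = 16 - 2 = 14)
U = -9 (U = -3 - 1*6 = -3 - 6 = -9)
M = -12 (M = 5 - (3 + 14) = 5 - 1*17 = 5 - 17 = -12)
(M + U*T)*(-8) = (-12 - 9*4)*(-8) = (-12 - 36)*(-8) = -48*(-8) = 384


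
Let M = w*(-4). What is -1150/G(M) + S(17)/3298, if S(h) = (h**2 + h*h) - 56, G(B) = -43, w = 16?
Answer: 1907573/70907 ≈ 26.902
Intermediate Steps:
M = -64 (M = 16*(-4) = -64)
S(h) = -56 + 2*h**2 (S(h) = (h**2 + h**2) - 56 = 2*h**2 - 56 = -56 + 2*h**2)
-1150/G(M) + S(17)/3298 = -1150/(-43) + (-56 + 2*17**2)/3298 = -1150*(-1/43) + (-56 + 2*289)*(1/3298) = 1150/43 + (-56 + 578)*(1/3298) = 1150/43 + 522*(1/3298) = 1150/43 + 261/1649 = 1907573/70907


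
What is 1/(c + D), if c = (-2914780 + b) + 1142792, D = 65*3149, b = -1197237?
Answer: -1/2764540 ≈ -3.6172e-7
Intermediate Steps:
D = 204685
c = -2969225 (c = (-2914780 - 1197237) + 1142792 = -4112017 + 1142792 = -2969225)
1/(c + D) = 1/(-2969225 + 204685) = 1/(-2764540) = -1/2764540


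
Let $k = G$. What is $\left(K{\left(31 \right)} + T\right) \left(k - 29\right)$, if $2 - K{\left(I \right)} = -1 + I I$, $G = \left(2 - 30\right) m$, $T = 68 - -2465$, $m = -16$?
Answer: $659925$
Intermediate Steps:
$T = 2533$ ($T = 68 + 2465 = 2533$)
$G = 448$ ($G = \left(2 - 30\right) \left(-16\right) = \left(-28\right) \left(-16\right) = 448$)
$K{\left(I \right)} = 3 - I^{2}$ ($K{\left(I \right)} = 2 - \left(-1 + I I\right) = 2 - \left(-1 + I^{2}\right) = 3 - I^{2}$)
$k = 448$
$\left(K{\left(31 \right)} + T\right) \left(k - 29\right) = \left(\left(3 - 31^{2}\right) + 2533\right) \left(448 - 29\right) = \left(\left(3 - 961\right) + 2533\right) 419 = \left(-958 + 2533\right) 419 = 1575 \cdot 419 = 659925$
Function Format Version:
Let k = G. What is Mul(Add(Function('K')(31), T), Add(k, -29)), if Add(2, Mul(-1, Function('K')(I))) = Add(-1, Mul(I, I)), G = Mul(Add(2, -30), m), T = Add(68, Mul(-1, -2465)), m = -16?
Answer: 659925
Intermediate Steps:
T = 2533 (T = Add(68, 2465) = 2533)
G = 448 (G = Mul(Add(2, -30), -16) = Mul(-28, -16) = 448)
Function('K')(I) = Add(3, Mul(-1, Pow(I, 2))) (Function('K')(I) = Add(2, Mul(-1, Add(-1, Mul(I, I)))) = Add(2, Mul(-1, Add(-1, Pow(I, 2)))) = Add(2, Add(1, Mul(-1, Pow(I, 2)))) = Add(3, Mul(-1, Pow(I, 2))))
k = 448
Mul(Add(Function('K')(31), T), Add(k, -29)) = Mul(Add(Add(3, Mul(-1, Pow(31, 2))), 2533), Add(448, -29)) = Mul(Add(Add(3, Mul(-1, 961)), 2533), 419) = Mul(Add(Add(3, -961), 2533), 419) = Mul(Add(-958, 2533), 419) = Mul(1575, 419) = 659925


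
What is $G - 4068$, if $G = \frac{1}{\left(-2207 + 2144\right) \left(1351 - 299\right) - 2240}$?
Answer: $- \frac{278723089}{68516} \approx -4068.0$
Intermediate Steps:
$G = - \frac{1}{68516}$ ($G = \frac{1}{\left(-63\right) 1052 - 2240} = \frac{1}{-66276 - 2240} = \frac{1}{-68516} = - \frac{1}{68516} \approx -1.4595 \cdot 10^{-5}$)
$G - 4068 = - \frac{1}{68516} - 4068 = - \frac{278723089}{68516}$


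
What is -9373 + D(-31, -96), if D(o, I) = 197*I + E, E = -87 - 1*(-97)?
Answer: -28275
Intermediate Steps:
E = 10 (E = -87 + 97 = 10)
D(o, I) = 10 + 197*I (D(o, I) = 197*I + 10 = 10 + 197*I)
-9373 + D(-31, -96) = -9373 + (10 + 197*(-96)) = -9373 + (10 - 18912) = -9373 - 18902 = -28275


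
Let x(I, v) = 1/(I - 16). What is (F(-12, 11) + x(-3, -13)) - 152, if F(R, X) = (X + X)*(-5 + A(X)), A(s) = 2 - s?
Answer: -8741/19 ≈ -460.05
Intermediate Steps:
x(I, v) = 1/(-16 + I)
F(R, X) = 2*X*(-3 - X) (F(R, X) = (X + X)*(-5 + (2 - X)) = (2*X)*(-3 - X) = 2*X*(-3 - X))
(F(-12, 11) + x(-3, -13)) - 152 = (-2*11*(3 + 11) + 1/(-16 - 3)) - 152 = (-2*11*14 + 1/(-19)) - 152 = (-308 - 1/19) - 152 = -5853/19 - 152 = -8741/19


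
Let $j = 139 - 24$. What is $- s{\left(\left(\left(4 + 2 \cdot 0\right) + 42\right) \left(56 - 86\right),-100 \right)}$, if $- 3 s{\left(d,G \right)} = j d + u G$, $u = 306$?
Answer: $-63100$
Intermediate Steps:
$j = 115$ ($j = 139 - 24 = 115$)
$s{\left(d,G \right)} = - 102 G - \frac{115 d}{3}$ ($s{\left(d,G \right)} = - \frac{115 d + 306 G}{3} = - 102 G - \frac{115 d}{3}$)
$- s{\left(\left(\left(4 + 2 \cdot 0\right) + 42\right) \left(56 - 86\right),-100 \right)} = - (\left(-102\right) \left(-100\right) - \frac{115 \left(\left(4 + 2 \cdot 0\right) + 42\right) \left(56 - 86\right)}{3}) = - (10200 - \frac{115 \left(\left(4 + 0\right) + 42\right) \left(-30\right)}{3}) = - (10200 - \frac{115 \left(4 + 42\right) \left(-30\right)}{3}) = - (10200 - \frac{115 \cdot 46 \left(-30\right)}{3}) = - (10200 - -52900) = - (10200 + 52900) = \left(-1\right) 63100 = -63100$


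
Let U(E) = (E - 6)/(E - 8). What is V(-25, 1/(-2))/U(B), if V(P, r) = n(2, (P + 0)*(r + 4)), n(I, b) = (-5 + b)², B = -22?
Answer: 513375/56 ≈ 9167.4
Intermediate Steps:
U(E) = (-6 + E)/(-8 + E)
V(P, r) = (-5 + P*(4 + r))² (V(P, r) = (-5 + (P + 0)*(r + 4))² = (-5 + P*(4 + r))²)
V(-25, 1/(-2))/U(B) = (-5 - 25*(4 + 1/(-2)))²/(((-6 - 22)/(-8 - 22))) = (-5 - 25*(4 - ½))²/((-28/(-30))) = (-5 - 25*7/2)²/((-1/30*(-28))) = (-5 - 175/2)²/(14/15) = (-185/2)²*(15/14) = (34225/4)*(15/14) = 513375/56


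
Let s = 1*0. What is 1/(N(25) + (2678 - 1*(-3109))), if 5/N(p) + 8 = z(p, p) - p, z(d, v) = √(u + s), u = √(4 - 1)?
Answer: 229816388402571759/1329912618932681025853 + 167446845*3^(¾)/1329912618932681025853 + 5525601210*√3/1329912618932681025853 + 182340065780*3^(¼)/1329912618932681025853 ≈ 0.00017281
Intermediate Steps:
u = √3 ≈ 1.7320
s = 0
z(d, v) = 3^(¼) (z(d, v) = √(√3 + 0) = √(√3) = 3^(¼))
N(p) = 5/(-8 + 3^(¼) - p) (N(p) = 5/(-8 + (3^(¼) - p)) = 5/(-8 + 3^(¼) - p))
1/(N(25) + (2678 - 1*(-3109))) = 1/(-5/(8 + 25 - 3^(¼)) + (2678 - 1*(-3109))) = 1/(-5/(33 - 3^(¼)) + (2678 + 3109)) = 1/(-5/(33 - 3^(¼)) + 5787) = 1/(5787 - 5/(33 - 3^(¼)))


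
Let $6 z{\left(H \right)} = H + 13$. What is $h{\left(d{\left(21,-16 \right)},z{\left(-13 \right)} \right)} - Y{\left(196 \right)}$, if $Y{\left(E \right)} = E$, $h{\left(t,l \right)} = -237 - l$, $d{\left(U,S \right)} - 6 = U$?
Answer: $-433$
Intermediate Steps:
$d{\left(U,S \right)} = 6 + U$
$z{\left(H \right)} = \frac{13}{6} + \frac{H}{6}$ ($z{\left(H \right)} = \frac{H + 13}{6} = \frac{13 + H}{6} = \frac{13}{6} + \frac{H}{6}$)
$h{\left(d{\left(21,-16 \right)},z{\left(-13 \right)} \right)} - Y{\left(196 \right)} = \left(-237 - \left(\frac{13}{6} + \frac{1}{6} \left(-13\right)\right)\right) - 196 = \left(-237 - \left(\frac{13}{6} - \frac{13}{6}\right)\right) - 196 = \left(-237 - 0\right) - 196 = \left(-237 + 0\right) - 196 = -237 - 196 = -433$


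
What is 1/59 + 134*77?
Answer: 608763/59 ≈ 10318.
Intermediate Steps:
1/59 + 134*77 = 1/59 + 10318 = 608763/59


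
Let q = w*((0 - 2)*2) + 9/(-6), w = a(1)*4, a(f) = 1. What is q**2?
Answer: 1225/4 ≈ 306.25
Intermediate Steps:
w = 4 (w = 1*4 = 4)
q = -35/2 (q = 4*((0 - 2)*2) + 9/(-6) = 4*(-2*2) + 9*(-1/6) = 4*(-4) - 3/2 = -16 - 3/2 = -35/2 ≈ -17.500)
q**2 = (-35/2)**2 = 1225/4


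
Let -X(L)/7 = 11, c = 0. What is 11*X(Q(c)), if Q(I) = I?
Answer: -847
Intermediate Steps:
X(L) = -77 (X(L) = -7*11 = -77)
11*X(Q(c)) = 11*(-77) = -847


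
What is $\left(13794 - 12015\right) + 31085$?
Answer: $32864$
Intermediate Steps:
$\left(13794 - 12015\right) + 31085 = 1779 + 31085 = 32864$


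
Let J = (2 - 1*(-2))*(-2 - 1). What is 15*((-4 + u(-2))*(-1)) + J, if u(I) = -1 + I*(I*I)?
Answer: 183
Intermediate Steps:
u(I) = -1 + I³ (u(I) = -1 + I*I² = -1 + I³)
J = -12 (J = (2 + 2)*(-3) = 4*(-3) = -12)
15*((-4 + u(-2))*(-1)) + J = 15*((-4 + (-1 + (-2)³))*(-1)) - 12 = 15*((-4 + (-1 - 8))*(-1)) - 12 = 15*((-4 - 9)*(-1)) - 12 = 15*(-13*(-1)) - 12 = 15*13 - 12 = 195 - 12 = 183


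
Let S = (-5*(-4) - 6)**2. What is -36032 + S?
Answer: -35836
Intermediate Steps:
S = 196 (S = (20 - 6)**2 = 14**2 = 196)
-36032 + S = -36032 + 196 = -35836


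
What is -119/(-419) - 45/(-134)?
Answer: 34801/56146 ≈ 0.61983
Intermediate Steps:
-119/(-419) - 45/(-134) = -119*(-1/419) - 45*(-1/134) = 119/419 + 45/134 = 34801/56146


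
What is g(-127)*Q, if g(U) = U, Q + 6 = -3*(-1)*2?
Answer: 0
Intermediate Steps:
Q = 0 (Q = -6 - 3*(-1)*2 = -6 + 3*2 = -6 + 6 = 0)
g(-127)*Q = -127*0 = 0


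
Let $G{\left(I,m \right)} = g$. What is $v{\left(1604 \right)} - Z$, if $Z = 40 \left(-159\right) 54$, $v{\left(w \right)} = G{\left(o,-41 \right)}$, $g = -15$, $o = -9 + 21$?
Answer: $343425$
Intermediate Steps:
$o = 12$
$G{\left(I,m \right)} = -15$
$v{\left(w \right)} = -15$
$Z = -343440$ ($Z = \left(-6360\right) 54 = -343440$)
$v{\left(1604 \right)} - Z = -15 - -343440 = -15 + 343440 = 343425$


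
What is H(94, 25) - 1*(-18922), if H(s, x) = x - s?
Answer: 18853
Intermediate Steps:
H(94, 25) - 1*(-18922) = (25 - 1*94) - 1*(-18922) = (25 - 94) + 18922 = -69 + 18922 = 18853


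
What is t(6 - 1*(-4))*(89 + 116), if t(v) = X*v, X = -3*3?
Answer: -18450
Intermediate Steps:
X = -9
t(v) = -9*v
t(6 - 1*(-4))*(89 + 116) = (-9*(6 - 1*(-4)))*(89 + 116) = -9*(6 + 4)*205 = -9*10*205 = -90*205 = -18450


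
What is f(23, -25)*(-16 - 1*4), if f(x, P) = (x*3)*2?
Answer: -2760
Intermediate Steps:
f(x, P) = 6*x (f(x, P) = (3*x)*2 = 6*x)
f(23, -25)*(-16 - 1*4) = (6*23)*(-16 - 1*4) = 138*(-16 - 4) = 138*(-20) = -2760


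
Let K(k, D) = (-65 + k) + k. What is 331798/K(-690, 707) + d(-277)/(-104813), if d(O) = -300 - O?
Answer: -34776710539/151454785 ≈ -229.62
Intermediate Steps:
K(k, D) = -65 + 2*k
331798/K(-690, 707) + d(-277)/(-104813) = 331798/(-65 + 2*(-690)) + (-300 - 1*(-277))/(-104813) = 331798/(-65 - 1380) + (-300 + 277)*(-1/104813) = 331798/(-1445) - 23*(-1/104813) = 331798*(-1/1445) + 23/104813 = -331798/1445 + 23/104813 = -34776710539/151454785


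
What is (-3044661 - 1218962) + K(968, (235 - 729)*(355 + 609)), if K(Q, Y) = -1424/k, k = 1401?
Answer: -5973337247/1401 ≈ -4.2636e+6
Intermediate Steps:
K(Q, Y) = -1424/1401
(-3044661 - 1218962) + K(968, (235 - 729)*(355 + 609)) = (-3044661 - 1218962) - 1424/1401 = -4263623 - 1424/1401 = -5973337247/1401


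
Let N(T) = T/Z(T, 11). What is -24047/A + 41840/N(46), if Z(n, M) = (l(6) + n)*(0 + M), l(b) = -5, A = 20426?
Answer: 192717122839/469798 ≈ 4.1021e+5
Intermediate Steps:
Z(n, M) = M*(-5 + n) (Z(n, M) = (-5 + n)*(0 + M) = (-5 + n)*M = M*(-5 + n))
N(T) = T/(-55 + 11*T) (N(T) = T/((11*(-5 + T))) = T/(-55 + 11*T))
-24047/A + 41840/N(46) = -24047/20426 + 41840/(((1/11)*46/(-5 + 46))) = -24047*1/20426 + 41840/(((1/11)*46/41)) = -24047/20426 + 41840/(((1/11)*46*(1/41))) = -24047/20426 + 41840/(46/451) = -24047/20426 + 41840*(451/46) = -24047/20426 + 9434920/23 = 192717122839/469798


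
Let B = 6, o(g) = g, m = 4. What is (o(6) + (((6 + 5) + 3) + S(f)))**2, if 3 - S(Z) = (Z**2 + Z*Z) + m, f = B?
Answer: 2809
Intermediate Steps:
f = 6
S(Z) = -1 - 2*Z**2 (S(Z) = 3 - ((Z**2 + Z*Z) + 4) = 3 - ((Z**2 + Z**2) + 4) = 3 - (2*Z**2 + 4) = 3 - (4 + 2*Z**2) = 3 + (-4 - 2*Z**2) = -1 - 2*Z**2)
(o(6) + (((6 + 5) + 3) + S(f)))**2 = (6 + (((6 + 5) + 3) + (-1 - 2*6**2)))**2 = (6 + ((11 + 3) + (-1 - 2*36)))**2 = (6 + (14 + (-1 - 72)))**2 = (6 + (14 - 73))**2 = (6 - 59)**2 = (-53)**2 = 2809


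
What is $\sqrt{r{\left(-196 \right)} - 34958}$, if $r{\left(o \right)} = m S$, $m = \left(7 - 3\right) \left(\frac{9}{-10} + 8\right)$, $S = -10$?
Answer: $i \sqrt{35242} \approx 187.73 i$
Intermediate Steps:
$m = \frac{142}{5}$ ($m = 4 \left(9 \left(- \frac{1}{10}\right) + 8\right) = 4 \left(- \frac{9}{10} + 8\right) = 4 \cdot \frac{71}{10} = \frac{142}{5} \approx 28.4$)
$r{\left(o \right)} = -284$ ($r{\left(o \right)} = \frac{142}{5} \left(-10\right) = -284$)
$\sqrt{r{\left(-196 \right)} - 34958} = \sqrt{-284 - 34958} = \sqrt{-35242} = i \sqrt{35242}$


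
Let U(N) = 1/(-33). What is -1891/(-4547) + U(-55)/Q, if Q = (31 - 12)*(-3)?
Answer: 3561518/8552907 ≈ 0.41641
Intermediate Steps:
U(N) = -1/33
Q = -57 (Q = 19*(-3) = -57)
-1891/(-4547) + U(-55)/Q = -1891/(-4547) - 1/33/(-57) = -1891*(-1/4547) - 1/33*(-1/57) = 1891/4547 + 1/1881 = 3561518/8552907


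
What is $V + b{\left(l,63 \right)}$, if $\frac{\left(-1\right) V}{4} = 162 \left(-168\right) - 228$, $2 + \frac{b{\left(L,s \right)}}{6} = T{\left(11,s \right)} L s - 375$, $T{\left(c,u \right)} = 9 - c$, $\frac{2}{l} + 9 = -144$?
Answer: $\frac{1827906}{17} \approx 1.0752 \cdot 10^{5}$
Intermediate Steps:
$l = - \frac{2}{153}$ ($l = \frac{2}{-9 - 144} = \frac{2}{-153} = 2 \left(- \frac{1}{153}\right) = - \frac{2}{153} \approx -0.013072$)
$b{\left(L,s \right)} = -2262 - 12 L s$ ($b{\left(L,s \right)} = -12 + 6 \left(\left(9 - 11\right) L s - 375\right) = -12 + 6 \left(- 2 L s - 375\right) = -12 + 6 \left(-375 - 2 L s\right) = -12 - \left(2250 + 12 L s\right) = -2262 - 12 L s$)
$V = 109776$ ($V = - 4 \left(162 \left(-168\right) - 228\right) = - 4 \left(-27216 - 228\right) = \left(-4\right) \left(-27444\right) = 109776$)
$V + b{\left(l,63 \right)} = 109776 - \left(2262 - \frac{168}{17}\right) = 109776 + \left(-2262 + \frac{168}{17}\right) = 109776 - \frac{38286}{17} = \frac{1827906}{17}$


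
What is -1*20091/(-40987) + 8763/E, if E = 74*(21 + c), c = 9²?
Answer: 10015999/6066076 ≈ 1.6511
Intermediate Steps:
c = 81
E = 7548 (E = 74*(21 + 81) = 74*102 = 7548)
-1*20091/(-40987) + 8763/E = -1*20091/(-40987) + 8763/7548 = -20091*(-1/40987) + 8763*(1/7548) = 20091/40987 + 2921/2516 = 10015999/6066076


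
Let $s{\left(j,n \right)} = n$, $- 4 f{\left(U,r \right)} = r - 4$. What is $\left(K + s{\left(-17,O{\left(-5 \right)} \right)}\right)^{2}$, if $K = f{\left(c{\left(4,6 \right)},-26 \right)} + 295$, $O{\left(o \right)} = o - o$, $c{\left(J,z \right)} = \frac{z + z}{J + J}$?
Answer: $\frac{366025}{4} \approx 91506.0$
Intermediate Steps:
$c{\left(J,z \right)} = \frac{z}{J}$ ($c{\left(J,z \right)} = \frac{2 z}{2 J} = 2 z \frac{1}{2 J} = \frac{z}{J}$)
$f{\left(U,r \right)} = 1 - \frac{r}{4}$ ($f{\left(U,r \right)} = - \frac{r - 4}{4} = - \frac{-4 + r}{4} = 1 - \frac{r}{4}$)
$O{\left(o \right)} = 0$
$K = \frac{605}{2}$ ($K = \left(1 - - \frac{13}{2}\right) + 295 = \left(1 + \frac{13}{2}\right) + 295 = \frac{15}{2} + 295 = \frac{605}{2} \approx 302.5$)
$\left(K + s{\left(-17,O{\left(-5 \right)} \right)}\right)^{2} = \left(\frac{605}{2} + 0\right)^{2} = \left(\frac{605}{2}\right)^{2} = \frac{366025}{4}$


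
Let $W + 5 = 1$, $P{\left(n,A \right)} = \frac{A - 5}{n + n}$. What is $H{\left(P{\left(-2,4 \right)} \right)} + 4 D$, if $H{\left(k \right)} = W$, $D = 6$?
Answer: $20$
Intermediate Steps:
$P{\left(n,A \right)} = \frac{-5 + A}{2 n}$
$W = -4$ ($W = -5 + 1 = -4$)
$H{\left(k \right)} = -4$
$H{\left(P{\left(-2,4 \right)} \right)} + 4 D = -4 + 4 \cdot 6 = -4 + 24 = 20$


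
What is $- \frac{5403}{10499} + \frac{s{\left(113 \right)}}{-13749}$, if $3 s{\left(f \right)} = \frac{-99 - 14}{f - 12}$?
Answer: $- \frac{22507425254}{43738277553} \approx -0.51459$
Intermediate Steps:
$s{\left(f \right)} = - \frac{113}{3 \left(-12 + f\right)}$ ($s{\left(f \right)} = \frac{\left(-99 - 14\right) \frac{1}{f - 12}}{3} = \frac{\left(-113\right) \frac{1}{-12 + f}}{3} = - \frac{113}{3 \left(-12 + f\right)}$)
$- \frac{5403}{10499} + \frac{s{\left(113 \right)}}{-13749} = - \frac{5403}{10499} + \frac{\left(-113\right) \frac{1}{-36 + 3 \cdot 113}}{-13749} = \left(-5403\right) \frac{1}{10499} + - \frac{113}{-36 + 339} \left(- \frac{1}{13749}\right) = - \frac{5403}{10499} + - \frac{113}{303} \left(- \frac{1}{13749}\right) = - \frac{5403}{10499} + \left(-113\right) \frac{1}{303} \left(- \frac{1}{13749}\right) = - \frac{5403}{10499} - - \frac{113}{4165947} = - \frac{5403}{10499} + \frac{113}{4165947} = - \frac{22507425254}{43738277553}$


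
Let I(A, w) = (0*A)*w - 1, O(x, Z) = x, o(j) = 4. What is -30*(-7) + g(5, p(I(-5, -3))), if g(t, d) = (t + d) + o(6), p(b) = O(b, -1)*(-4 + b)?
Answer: 224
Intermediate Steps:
I(A, w) = -1 (I(A, w) = 0*w - 1 = 0 - 1 = -1)
p(b) = b*(-4 + b)
g(t, d) = 4 + d + t (g(t, d) = (t + d) + 4 = (d + t) + 4 = 4 + d + t)
-30*(-7) + g(5, p(I(-5, -3))) = -30*(-7) + (4 - (-4 - 1) + 5) = 210 + (4 - 1*(-5) + 5) = 210 + (4 + 5 + 5) = 210 + 14 = 224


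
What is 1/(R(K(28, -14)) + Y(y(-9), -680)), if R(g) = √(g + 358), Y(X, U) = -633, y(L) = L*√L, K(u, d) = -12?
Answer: -633/400343 - √346/400343 ≈ -0.0016276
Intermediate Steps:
y(L) = L^(3/2)
R(g) = √(358 + g)
1/(R(K(28, -14)) + Y(y(-9), -680)) = 1/(√(358 - 12) - 633) = 1/(√346 - 633) = 1/(-633 + √346)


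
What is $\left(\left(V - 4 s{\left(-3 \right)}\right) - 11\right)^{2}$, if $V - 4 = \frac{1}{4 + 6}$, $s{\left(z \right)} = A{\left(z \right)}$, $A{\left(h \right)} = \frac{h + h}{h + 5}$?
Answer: $\frac{2601}{100} \approx 26.01$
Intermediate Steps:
$A{\left(h \right)} = \frac{2 h}{5 + h}$
$s{\left(z \right)} = \frac{2 z}{5 + z}$
$V = \frac{41}{10}$ ($V = 4 + \frac{1}{4 + 6} = 4 + \frac{1}{10} = \frac{41}{10} \approx 4.1$)
$\left(\left(V - 4 s{\left(-3 \right)}\right) - 11\right)^{2} = \left(\left(\frac{41}{10} - 4 \cdot 2 \left(-3\right) \frac{1}{5 - 3}\right) - 11\right)^{2} = \left(\left(\frac{41}{10} - 4 \cdot 2 \left(-3\right) \frac{1}{2}\right) - 11\right)^{2} = \left(\left(\frac{41}{10} - -12\right) - 11\right)^{2} = \left(\left(\frac{41}{10} + 12\right) - 11\right)^{2} = \left(\frac{161}{10} - 11\right)^{2} = \left(\frac{51}{10}\right)^{2} = \frac{2601}{100}$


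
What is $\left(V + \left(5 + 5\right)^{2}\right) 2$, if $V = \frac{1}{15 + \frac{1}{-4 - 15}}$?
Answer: $\frac{28419}{142} \approx 200.13$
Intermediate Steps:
$V = \frac{19}{284}$ ($V = \frac{1}{15 + \frac{1}{-19}} = \frac{1}{15 - \frac{1}{19}} = \frac{1}{\frac{284}{19}} = \frac{19}{284} \approx 0.066901$)
$\left(V + \left(5 + 5\right)^{2}\right) 2 = \left(\frac{19}{284} + \left(5 + 5\right)^{2}\right) 2 = \left(\frac{19}{284} + 10^{2}\right) 2 = \left(\frac{19}{284} + 100\right) 2 = \frac{28419}{284} \cdot 2 = \frac{28419}{142}$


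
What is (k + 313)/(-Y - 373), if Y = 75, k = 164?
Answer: -477/448 ≈ -1.0647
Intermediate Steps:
(k + 313)/(-Y - 373) = (164 + 313)/(-1*75 - 373) = 477/(-75 - 373) = 477/(-448) = 477*(-1/448) = -477/448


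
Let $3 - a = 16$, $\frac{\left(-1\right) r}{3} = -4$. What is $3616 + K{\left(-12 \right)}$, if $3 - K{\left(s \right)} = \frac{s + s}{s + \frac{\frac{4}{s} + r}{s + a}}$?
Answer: $\frac{676393}{187} \approx 3617.1$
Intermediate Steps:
$r = 12$ ($r = \left(-3\right) \left(-4\right) = 12$)
$a = -13$ ($a = 3 - 16 = -13$)
$K{\left(s \right)} = 3 - \frac{2 s}{s + \frac{12 + \frac{4}{s}}{-13 + s}}$ ($K{\left(s \right)} = 3 - \frac{s + s}{s + \frac{\frac{4}{s} + 12}{s - 13}} = 3 - \frac{2 s}{s + \frac{12 + \frac{4}{s}}{-13 + s}}$)
$3616 + K{\left(-12 \right)} = 3616 + \frac{12 + \left(-12\right)^{3} - 13 \left(-12\right)^{2} + 36 \left(-12\right)}{4 + \left(-12\right)^{3} - 13 \left(-12\right)^{2} + 12 \left(-12\right)} = 3616 + \frac{12 - 1728 - 1872 - 432}{4 - 1728 - 1872 - 144} = 3616 + \frac{1}{-3740} \left(-4020\right) = 3616 - - \frac{201}{187} = 3616 + \frac{201}{187} = \frac{676393}{187}$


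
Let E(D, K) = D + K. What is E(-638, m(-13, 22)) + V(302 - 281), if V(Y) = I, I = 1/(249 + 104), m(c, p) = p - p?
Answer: -225213/353 ≈ -638.00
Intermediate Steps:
m(c, p) = 0
I = 1/353 ≈ 0.0028329
V(Y) = 1/353
E(-638, m(-13, 22)) + V(302 - 281) = (-638 + 0) + 1/353 = -638 + 1/353 = -225213/353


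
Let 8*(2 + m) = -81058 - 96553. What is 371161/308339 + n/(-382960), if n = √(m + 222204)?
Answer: 371161/308339 - √3200010/1531840 ≈ 1.2026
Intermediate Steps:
m = -177627/8 (m = -2 + (-81058 - 96553)/8 = -2 + (⅛)*(-177611) = -2 - 177611/8 = -177627/8 ≈ -22203.)
n = √3200010/4 (n = √(-177627/8 + 222204) = √(1600005/8) = √3200010/4 ≈ 447.21)
371161/308339 + n/(-382960) = 371161/308339 + (√3200010/4)/(-382960) = 371161*(1/308339) + (√3200010/4)*(-1/382960) = 371161/308339 - √3200010/1531840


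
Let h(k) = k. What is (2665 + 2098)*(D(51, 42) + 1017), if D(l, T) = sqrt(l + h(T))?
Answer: 4843971 + 4763*sqrt(93) ≈ 4.8899e+6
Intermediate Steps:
D(l, T) = sqrt(T + l) (D(l, T) = sqrt(l + T) = sqrt(T + l))
(2665 + 2098)*(D(51, 42) + 1017) = (2665 + 2098)*(sqrt(42 + 51) + 1017) = 4763*(sqrt(93) + 1017) = 4763*(1017 + sqrt(93)) = 4843971 + 4763*sqrt(93)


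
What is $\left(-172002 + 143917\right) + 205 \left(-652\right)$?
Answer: $-161745$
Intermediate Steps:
$\left(-172002 + 143917\right) + 205 \left(-652\right) = -28085 - 133660 = -161745$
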